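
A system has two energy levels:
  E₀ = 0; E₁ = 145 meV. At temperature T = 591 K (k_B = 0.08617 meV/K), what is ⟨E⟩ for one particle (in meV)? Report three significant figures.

7.95 meV

k_BT = 0.08617 × 591 K = 50.926 meV.
Eᵢ/kT = 0, 2.8473.
Z = Σ e^(−Eᵢ/kT) = e^(−0) + e^(−2.8473) = 1.0000 + 0.058001 = 1.0580.
⟨E⟩ = Σ Eᵢ e^(−Eᵢ/kT) / Z = (0·1.0000 + 145·0.058001) / 1.0580 = 7.95 meV.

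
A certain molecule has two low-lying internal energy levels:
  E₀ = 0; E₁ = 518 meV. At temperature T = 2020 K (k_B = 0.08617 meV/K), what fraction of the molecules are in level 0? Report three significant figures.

k_BT = 0.08617 × 2020 K = 174.06 meV.
Eᵢ/kT = 0, 2.9760.
Z = Σ e^(−Eᵢ/kT) = e^(−0) + e^(−2.9760) = 1.0000 + 0.050996 = 1.0510.
P₀ = e^(−E₀/kT) / Z = 1.0000/1.0510 = 0.951.

0.951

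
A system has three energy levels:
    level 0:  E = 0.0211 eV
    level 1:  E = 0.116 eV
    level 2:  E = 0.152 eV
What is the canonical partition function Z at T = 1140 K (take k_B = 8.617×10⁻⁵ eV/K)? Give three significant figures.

k_BT = 8.617×10⁻⁵ × 1140 K = 0.098234 eV.
Eᵢ/kT = 0.21479, 1.1809, 1.5473.
Z = Σ e^(−Eᵢ/kT) = e^(−0.21479) + e^(−1.1809) + e^(−1.5473) = 0.80671 + 0.30700 + 0.21282 = 1.3265.

Z = 1.33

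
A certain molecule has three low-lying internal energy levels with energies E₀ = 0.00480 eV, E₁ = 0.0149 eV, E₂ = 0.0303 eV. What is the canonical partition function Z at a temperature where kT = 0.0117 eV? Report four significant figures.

Z = 1.018

Eᵢ/kT = 0.410256, 1.27350, 2.58974.
Z = Σ e^(−Eᵢ/kT) = e^(−0.410256) + e^(−1.27350) + e^(−2.58974) = 0.663480 + 0.279850 + 0.0750395 = 1.01837.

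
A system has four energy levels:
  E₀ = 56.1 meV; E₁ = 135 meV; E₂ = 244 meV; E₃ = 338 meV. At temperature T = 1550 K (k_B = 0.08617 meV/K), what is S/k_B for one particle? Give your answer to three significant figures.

1.14

k_BT = 0.08617 × 1550 K = 133.56 meV.
Eᵢ/kT = 0.42004, 1.0108, 1.8269, 2.5307.
Z = Σ e^(−Eᵢ/kT) = e^(−0.42004) + e^(−1.0108) + e^(−1.8269) + e^(−2.5307) = 0.65702 + 0.36393 + 0.16091 + 0.079603 = 1.2615.
⟨E⟩ = Σ EᵢPᵢ = 120.62 meV.
S/k_B = ln Z + ⟨E⟩/kT = ln(1.2615) + 120.62/133.56 = 0.23230 + 0.90311 = 1.14.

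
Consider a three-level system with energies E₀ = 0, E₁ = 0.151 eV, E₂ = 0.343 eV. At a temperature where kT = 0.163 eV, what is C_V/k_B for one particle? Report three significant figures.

Eᵢ/kT = 0, 0.92638, 2.1043.
Z = Σ e^(−Eᵢ/kT) = e^(−0) + e^(−0.92638) + e^(−2.1043) = 1.0000 + 0.39598 + 0.12193 = 1.5179.
⟨E⟩ = 0.066944 eV, ⟨E²⟩ = 0.015399 eV².
C_V/k_B = (⟨E²⟩ − ⟨E⟩²)/(kT)² = (0.015399 − 0.0044815)/0.026569 = 0.411.

0.411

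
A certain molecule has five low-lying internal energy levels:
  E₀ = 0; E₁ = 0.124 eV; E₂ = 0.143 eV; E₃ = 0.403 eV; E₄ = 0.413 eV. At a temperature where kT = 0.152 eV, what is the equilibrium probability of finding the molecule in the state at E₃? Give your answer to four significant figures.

0.03583

Eᵢ/kT = 0, 0.815789, 0.940789, 2.65132, 2.71711.
Z = Σ e^(−Eᵢ/kT) = e^(−0) + e^(−0.815789) + e^(−0.940789) + e^(−2.65132) + e^(−2.71711) = 1.00000 + 0.442290 + 0.390320 + 0.0705580 + 0.0660654 = 1.96923.
P₃ = e^(−E₃/kT) / Z = 0.0705580/1.96923 = 0.03583.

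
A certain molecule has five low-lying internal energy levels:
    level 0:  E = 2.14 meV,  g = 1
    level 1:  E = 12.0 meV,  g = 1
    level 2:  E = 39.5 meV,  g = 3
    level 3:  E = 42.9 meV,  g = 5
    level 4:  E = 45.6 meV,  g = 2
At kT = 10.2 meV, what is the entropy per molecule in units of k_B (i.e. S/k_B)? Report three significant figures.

Eᵢ/kT = 0.20980, 1.1765, 3.8725, 4.2059, 4.4706.
Z = Σ gᵢe^(−Eᵢ/kT) = 1·e^(−0.20980) + 1·e^(−1.1765) + 3·e^(−3.8725) + 5·e^(−4.2059) + 2·e^(−4.4706) = 0.81075 + 0.30836 + 0.062419 + 0.074537 + 0.022881 = 1.2789.
⟨E⟩ = Σ EᵢPᵢ = 9.4940 meV.
S/k_B = ln Z + ⟨E⟩/kT = ln(1.2789) + 9.4940/10.2 = 0.24600 + 0.93078 = 1.18.

1.18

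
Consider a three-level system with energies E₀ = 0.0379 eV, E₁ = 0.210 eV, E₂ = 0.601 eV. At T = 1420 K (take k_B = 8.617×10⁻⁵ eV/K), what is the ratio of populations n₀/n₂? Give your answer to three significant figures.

99.7

k_BT = 8.617×10⁻⁵ × 1420 K = 0.12236 eV.
n₀/n₂ = exp[−(E₀−E₂)/kT] = exp(−(-0.5631 eV)/(0.12236 eV)) = exp(4.6020) = 99.7.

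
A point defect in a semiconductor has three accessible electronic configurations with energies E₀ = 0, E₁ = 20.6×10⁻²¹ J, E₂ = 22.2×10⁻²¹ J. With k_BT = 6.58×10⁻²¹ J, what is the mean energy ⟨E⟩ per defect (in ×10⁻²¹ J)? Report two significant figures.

Eᵢ/kT = 0, 3.131, 3.374.
Z = Σ e^(−Eᵢ/kT) = e^(−0) + e^(−3.131) + e^(−3.374) = 1.000 + 0.04367 + 0.03425 = 1.078.
⟨E⟩ = Σ Eᵢ e^(−Eᵢ/kT) / Z = (0·1.000 + 20.6·0.04367 + 22.2·0.03425) / 1.078 = 1.5 ×10⁻²¹ J.

1.5 ×10⁻²¹ J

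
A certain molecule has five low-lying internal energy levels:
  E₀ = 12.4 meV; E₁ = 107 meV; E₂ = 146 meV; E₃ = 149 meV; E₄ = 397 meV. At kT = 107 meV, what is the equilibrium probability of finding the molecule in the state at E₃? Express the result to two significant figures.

0.14

Eᵢ/kT = 0.1159, 1.000, 1.364, 1.393, 3.710.
Z = Σ e^(−Eᵢ/kT) = e^(−0.1159) + e^(−1.000) + e^(−1.364) + e^(−1.393) + e^(−3.710) = 0.8906 + 0.3679 + 0.2556 + 0.2483 + 0.02448 = 1.787.
P₃ = e^(−E₃/kT) / Z = 0.2483/1.787 = 0.14.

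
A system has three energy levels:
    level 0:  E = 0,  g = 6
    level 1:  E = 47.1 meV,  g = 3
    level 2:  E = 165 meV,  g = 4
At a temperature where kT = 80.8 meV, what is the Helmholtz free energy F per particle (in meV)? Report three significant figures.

-170 meV

Eᵢ/kT = 0, 0.58292, 2.0421.
Z = Σ gᵢe^(−Eᵢ/kT) = 6·e^(−0) + 3·e^(−0.58292) + 4·e^(−2.0421) = 6.0000 + 1.6748 + 0.51902 = 8.1938.
F = −kT ln Z = −80.8 × ln(8.1938) = −80.8 × 2.1034 = -170 meV.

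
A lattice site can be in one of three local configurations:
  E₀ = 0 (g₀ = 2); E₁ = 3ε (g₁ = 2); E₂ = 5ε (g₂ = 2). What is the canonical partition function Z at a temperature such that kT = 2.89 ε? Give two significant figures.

Eᵢ/kT = 0, 1.038, 1.730.
Z = Σ gᵢe^(−Eᵢ/kT) = 2·e^(−0) + 2·e^(−1.038) + 2·e^(−1.730) = 2.000 + 0.7083 + 0.3546 = 3.063.

Z = 3.1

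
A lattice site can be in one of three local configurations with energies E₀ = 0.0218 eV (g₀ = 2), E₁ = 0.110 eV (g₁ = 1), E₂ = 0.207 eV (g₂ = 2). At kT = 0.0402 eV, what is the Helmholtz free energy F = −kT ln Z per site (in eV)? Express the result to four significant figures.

-0.008623 eV

Eᵢ/kT = 0.542289, 2.73632, 5.14925.
Z = Σ gᵢe^(−Eᵢ/kT) = 2·e^(−0.542289) + 1·e^(−2.73632) + 2·e^(−5.14925) = 1.16283 + 0.0648084 + 0.0116075 = 1.23925.
F = −kT ln Z = −0.0402 × ln(1.23925) = −0.0402 × 0.214506 = -0.008623 eV.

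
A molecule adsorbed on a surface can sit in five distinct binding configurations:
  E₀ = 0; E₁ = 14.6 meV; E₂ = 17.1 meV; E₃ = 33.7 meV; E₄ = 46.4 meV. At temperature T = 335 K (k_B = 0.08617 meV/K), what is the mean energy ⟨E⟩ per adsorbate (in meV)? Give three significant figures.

k_BT = 0.08617 × 335 K = 28.867 meV.
Eᵢ/kT = 0, 0.50577, 0.59237, 1.1674, 1.6074.
Z = Σ e^(−Eᵢ/kT) = e^(−0) + e^(−0.50577) + e^(−0.59237) + e^(−1.1674) + e^(−1.6074) = 1.0000 + 0.60304 + 0.55302 + 0.31117 + 0.20041 = 2.6676.
⟨E⟩ = Σ Eᵢ e^(−Eᵢ/kT) / Z = (0·1.0000 + 14.6·0.60304 + 17.1·0.55302 + 33.7·0.31117 + 46.4·0.20041) / 2.6676 = 14.3 meV.

14.3 meV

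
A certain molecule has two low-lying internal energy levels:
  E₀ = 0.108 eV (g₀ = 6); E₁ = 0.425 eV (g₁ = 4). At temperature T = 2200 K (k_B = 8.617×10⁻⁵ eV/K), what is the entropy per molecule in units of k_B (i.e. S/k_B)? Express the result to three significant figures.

k_BT = 8.617×10⁻⁵ × 2200 K = 0.18957 eV.
Eᵢ/kT = 0.56971, 2.2419.
Z = Σ gᵢe^(−Eᵢ/kT) = 6·e^(−0.56971) + 4·e^(−2.2419) = 3.3941 + 0.42503 = 3.8191.
⟨E⟩ = Σ EᵢPᵢ = 0.14328 eV.
S/k_B = ln Z + ⟨E⟩/kT = ln(3.8191) + 0.14328/0.18957 = 1.3400 + 0.75582 = 2.10.

2.10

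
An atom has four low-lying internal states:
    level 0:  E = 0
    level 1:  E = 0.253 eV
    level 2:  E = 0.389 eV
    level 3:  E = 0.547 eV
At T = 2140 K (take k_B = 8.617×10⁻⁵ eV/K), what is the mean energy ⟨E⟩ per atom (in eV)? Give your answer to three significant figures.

0.0978 eV

k_BT = 8.617×10⁻⁵ × 2140 K = 0.18440 eV.
Eᵢ/kT = 0, 1.3720, 2.1095, 2.9664.
Z = Σ e^(−Eᵢ/kT) = e^(−0) + e^(−1.3720) + e^(−2.1095) + e^(−2.9664) = 1.0000 + 0.25360 + 0.12130 + 0.051488 = 1.4264.
⟨E⟩ = Σ Eᵢ e^(−Eᵢ/kT) / Z = (0·1.0000 + 0.253·0.25360 + 0.389·0.12130 + 0.547·0.051488) / 1.4264 = 0.0978 eV.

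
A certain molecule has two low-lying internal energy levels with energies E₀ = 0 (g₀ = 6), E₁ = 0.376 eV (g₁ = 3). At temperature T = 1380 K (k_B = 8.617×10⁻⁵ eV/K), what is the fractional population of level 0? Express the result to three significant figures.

0.979

k_BT = 8.617×10⁻⁵ × 1380 K = 0.11891 eV.
Eᵢ/kT = 0, 3.1621.
Z = Σ gᵢe^(−Eᵢ/kT) = 6·e^(−0) + 3·e^(−3.1621) = 6.0000 + 0.12701 = 6.1270.
P₀ = g₀ e^(−E₀/kT) / Z = 6.0000/6.1270 = 0.979.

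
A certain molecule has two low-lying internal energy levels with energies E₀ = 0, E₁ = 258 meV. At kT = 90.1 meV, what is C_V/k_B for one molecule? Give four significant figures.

Eᵢ/kT = 0, 2.86349.
Z = Σ e^(−Eᵢ/kT) = e^(−0) + e^(−2.86349) = 1.00000 + 0.0570692 = 1.05707.
⟨E⟩ = 13.9289 meV, ⟨E²⟩ = 3593.66 meV².
C_V/k_B = (⟨E²⟩ − ⟨E⟩²)/(kT)² = (3593.66 − 194.014)/8118.01 = 0.4188.

0.4188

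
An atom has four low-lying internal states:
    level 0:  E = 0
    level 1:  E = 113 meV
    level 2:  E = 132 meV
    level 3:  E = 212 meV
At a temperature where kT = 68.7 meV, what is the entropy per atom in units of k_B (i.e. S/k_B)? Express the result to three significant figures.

Eᵢ/kT = 0, 1.6448, 1.9214, 3.0859.
Z = Σ e^(−Eᵢ/kT) = e^(−0) + e^(−1.6448) + e^(−1.9214) + e^(−3.0859) = 1.0000 + 0.19305 + 0.14640 + 0.045689 = 1.3851.
⟨E⟩ = Σ EᵢPᵢ = 36.694 meV.
S/k_B = ln Z + ⟨E⟩/kT = ln(1.3851) + 36.694/68.7 = 0.32577 + 0.53412 = 0.860.

0.860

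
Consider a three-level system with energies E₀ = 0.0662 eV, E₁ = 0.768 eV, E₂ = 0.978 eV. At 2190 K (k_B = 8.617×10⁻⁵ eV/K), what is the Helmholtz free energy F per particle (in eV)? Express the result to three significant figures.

0.0602 eV

k_BT = 8.617×10⁻⁵ × 2190 K = 0.18871 eV.
Eᵢ/kT = 0.35080, 4.0697, 5.1826.
Z = Σ e^(−Eᵢ/kT) = e^(−0.35080) + e^(−4.0697) + e^(−5.1826) = 0.70412 + 0.017083 + 0.0056134 = 0.72682.
F = −kT ln Z = −0.18871 × ln(0.72682) = −0.18871 × -0.31908 = 0.0602 eV.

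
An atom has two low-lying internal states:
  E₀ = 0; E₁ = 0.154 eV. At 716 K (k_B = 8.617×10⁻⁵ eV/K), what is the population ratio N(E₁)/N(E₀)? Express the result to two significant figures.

k_BT = 8.617×10⁻⁵ × 716 K = 0.06170 eV.
n₁/n₀ = exp[−(E₁−E₀)/kT] = exp(−(0.154 eV)/(0.06170 eV)) = exp(-2.496) = 0.082.

0.082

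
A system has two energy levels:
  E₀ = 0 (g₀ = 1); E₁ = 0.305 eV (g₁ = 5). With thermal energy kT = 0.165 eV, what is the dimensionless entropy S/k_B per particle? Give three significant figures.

1.40

Eᵢ/kT = 0, 1.8485.
Z = Σ gᵢe^(−Eᵢ/kT) = 1·e^(−0) + 5·e^(−1.8485) = 1.0000 + 0.78737 = 1.7874.
⟨E⟩ = Σ EᵢPᵢ = 0.13436 eV.
S/k_B = ln Z + ⟨E⟩/kT = ln(1.7874) + 0.13436/0.165 = 0.58076 + 0.81430 = 1.40.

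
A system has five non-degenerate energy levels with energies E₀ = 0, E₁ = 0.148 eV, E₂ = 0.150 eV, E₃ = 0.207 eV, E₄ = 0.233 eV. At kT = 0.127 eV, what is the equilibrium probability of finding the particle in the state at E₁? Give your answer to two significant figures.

0.16

Eᵢ/kT = 0, 1.165, 1.181, 1.630, 1.835.
Z = Σ e^(−Eᵢ/kT) = e^(−0) + e^(−1.165) + e^(−1.181) + e^(−1.630) + e^(−1.835) = 1.000 + 0.3119 + 0.3070 + 0.1959 + 0.1596 = 1.974.
P₁ = e^(−E₁/kT) / Z = 0.3119/1.974 = 0.16.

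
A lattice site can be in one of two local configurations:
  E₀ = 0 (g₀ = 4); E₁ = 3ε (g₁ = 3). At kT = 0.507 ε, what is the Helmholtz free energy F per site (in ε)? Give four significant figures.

Eᵢ/kT = 0, 5.91716.
Z = Σ gᵢe^(−Eᵢ/kT) = 4·e^(−0) + 3·e^(−5.91716) = 4.00000 + 0.00807851 = 4.00808.
F = −kT ln Z = −0.507 × ln(4.00808) = −0.507 × 1.38831 = -0.7039 ε.

-0.7039 ε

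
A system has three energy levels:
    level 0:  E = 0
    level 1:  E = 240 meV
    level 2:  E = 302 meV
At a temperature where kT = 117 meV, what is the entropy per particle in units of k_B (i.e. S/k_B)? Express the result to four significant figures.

0.5671

Eᵢ/kT = 0, 2.05128, 2.58120.
Z = Σ e^(−Eᵢ/kT) = e^(−0) + e^(−2.05128) + e^(−2.58120) = 1.00000 + 0.128570 + 0.0756831 = 1.20425.
⟨E⟩ = Σ EᵢPᵢ = 44.6029 meV.
S/k_B = ln Z + ⟨E⟩/kT = ln(1.20425) + 44.6029/117 = 0.185857 + 0.381221 = 0.5671.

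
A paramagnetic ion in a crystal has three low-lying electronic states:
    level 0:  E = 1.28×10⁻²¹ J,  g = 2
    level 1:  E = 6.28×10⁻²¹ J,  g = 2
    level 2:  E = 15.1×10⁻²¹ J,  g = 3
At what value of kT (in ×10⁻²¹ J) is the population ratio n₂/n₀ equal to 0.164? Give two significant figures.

n₂/n₀ = (g₂/g₀) exp[−(E₂−E₀)/kT] = 0.164.
⇒ (E₂−E₀)/kT = ln((3/2)/0.164) = ln(9.146) = 2.213.
kT = 13.82 ×10⁻²¹ J / 2.213 = 6.2 ×10⁻²¹ J.

6.2 ×10⁻²¹ J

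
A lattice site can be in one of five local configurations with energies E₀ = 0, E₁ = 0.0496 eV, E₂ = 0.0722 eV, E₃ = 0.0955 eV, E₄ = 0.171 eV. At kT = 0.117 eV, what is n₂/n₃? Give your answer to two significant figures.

n₂/n₃ = exp[−(E₂−E₃)/kT] = exp(−(-0.0233 eV)/(0.117 eV)) = exp(0.1991) = 1.2.

1.2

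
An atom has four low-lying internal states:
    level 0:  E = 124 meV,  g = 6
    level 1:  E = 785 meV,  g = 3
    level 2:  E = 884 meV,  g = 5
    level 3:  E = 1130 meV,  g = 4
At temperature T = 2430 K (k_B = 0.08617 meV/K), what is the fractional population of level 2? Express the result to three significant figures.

0.0211

k_BT = 0.08617 × 2430 K = 209.39 meV.
Eᵢ/kT = 0.59220, 3.7490, 4.2218, 5.3966.
Z = Σ gᵢe^(−Eᵢ/kT) = 6·e^(−0.59220) + 3·e^(−3.7490) + 5·e^(−4.2218) + 4·e^(−5.3966) = 3.3187 + 0.070624 + 0.073361 + 0.018128 = 3.4808.
P₂ = g₂ e^(−E₂/kT) / Z = 0.073361/3.4808 = 0.0211.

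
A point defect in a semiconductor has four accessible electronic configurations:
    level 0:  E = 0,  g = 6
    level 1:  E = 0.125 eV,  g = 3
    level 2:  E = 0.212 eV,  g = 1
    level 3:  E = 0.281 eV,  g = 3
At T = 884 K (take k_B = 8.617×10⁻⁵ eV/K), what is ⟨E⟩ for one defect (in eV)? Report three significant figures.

k_BT = 8.617×10⁻⁵ × 884 K = 0.076174 eV.
Eᵢ/kT = 0, 1.6410, 2.7831, 3.6889.
Z = Σ gᵢe^(−Eᵢ/kT) = 6·e^(−0) + 3·e^(−1.6410) + 1·e^(−2.7831) + 3·e^(−3.6889) = 6.0000 + 0.58136 + 0.061846 + 0.074998 = 6.7182.
⟨E⟩ = Σ Eᵢ gᵢe^(−Eᵢ/kT) / Z = (0·6.0000 + 0.125·0.58136 + 0.212·0.061846 + 0.281·0.074998) / 6.7182 = 0.0159 eV.

0.0159 eV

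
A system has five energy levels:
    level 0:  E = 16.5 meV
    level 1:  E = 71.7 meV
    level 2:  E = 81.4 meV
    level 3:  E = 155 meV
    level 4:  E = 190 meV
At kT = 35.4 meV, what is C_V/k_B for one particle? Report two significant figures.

Eᵢ/kT = 0.4661, 2.025, 2.299, 4.379, 5.367.
Z = Σ e^(−Eᵢ/kT) = e^(−0.4661) + e^(−2.025) + e^(−2.299) + e^(−4.379) + e^(−5.367) = 0.6274 + 0.1320 + 0.1004 + 0.01254 + 0.004668 = 0.8770.
⟨E⟩ = 35.14 meV, ⟨E²⟩ = 2263 meV².
C_V/k_B = (⟨E²⟩ − ⟨E⟩²)/(kT)² = (2263 − 1235)/1253 = 0.82.

0.82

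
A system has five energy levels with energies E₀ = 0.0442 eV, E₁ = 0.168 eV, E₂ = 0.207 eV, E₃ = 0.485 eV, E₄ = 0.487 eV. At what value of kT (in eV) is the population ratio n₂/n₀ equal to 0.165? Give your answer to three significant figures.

n₂/n₀ = exp[−(E₂−E₀)/kT] = 0.165.
⇒ (E₂−E₀)/kT = ln(1/0.165) = ln(6.0606) = 1.8018.
kT = 0.1628 eV / 1.8018 = 0.0904 eV.

0.0904 eV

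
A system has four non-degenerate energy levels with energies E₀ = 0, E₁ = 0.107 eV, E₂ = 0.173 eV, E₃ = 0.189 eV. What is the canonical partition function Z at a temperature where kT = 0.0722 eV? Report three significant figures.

Eᵢ/kT = 0, 1.4820, 2.3961, 2.6177.
Z = Σ e^(−Eᵢ/kT) = e^(−0) + e^(−1.4820) + e^(−2.3961) + e^(−2.6177) = 1.0000 + 0.22718 + 0.091072 + 0.072971 = 1.3912.

Z = 1.39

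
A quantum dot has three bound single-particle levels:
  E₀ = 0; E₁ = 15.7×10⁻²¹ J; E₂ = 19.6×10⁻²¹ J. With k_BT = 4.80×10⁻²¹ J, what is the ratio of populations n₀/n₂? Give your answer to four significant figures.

59.34

n₀/n₂ = exp[−(E₀−E₂)/kT] = exp(−(-19.6 ×10⁻²¹ J)/(4.80 ×10⁻²¹ J)) = exp(4.08333) = 59.34.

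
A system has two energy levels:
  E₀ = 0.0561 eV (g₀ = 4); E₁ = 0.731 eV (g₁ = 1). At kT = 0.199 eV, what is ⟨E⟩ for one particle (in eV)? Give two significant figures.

0.062 eV

Eᵢ/kT = 0.2819, 3.673.
Z = Σ gᵢe^(−Eᵢ/kT) = 4·e^(−0.2819) + 1·e^(−3.673) = 3.017 + 0.02540 = 3.042.
⟨E⟩ = Σ Eᵢ gᵢe^(−Eᵢ/kT) / Z = (0.0561·3.017 + 0.731·0.02540) / 3.042 = 0.062 eV.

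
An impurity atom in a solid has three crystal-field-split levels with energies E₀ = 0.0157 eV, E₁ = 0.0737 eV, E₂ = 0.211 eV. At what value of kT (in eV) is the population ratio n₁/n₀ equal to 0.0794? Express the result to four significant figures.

0.02290 eV

n₁/n₀ = exp[−(E₁−E₀)/kT] = 0.0794.
⇒ (E₁−E₀)/kT = ln(1/0.0794) = ln(12.5945) = 2.53326.
kT = 0.0580 eV / 2.53326 = 0.02290 eV.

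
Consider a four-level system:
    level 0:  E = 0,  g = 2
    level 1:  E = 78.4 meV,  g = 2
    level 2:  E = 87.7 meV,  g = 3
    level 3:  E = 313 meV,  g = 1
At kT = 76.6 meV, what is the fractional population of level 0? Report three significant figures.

0.542

Eᵢ/kT = 0, 1.0235, 1.1449, 4.0862.
Z = Σ gᵢe^(−Eᵢ/kT) = 2·e^(−0) + 2·e^(−1.0235) + 3·e^(−1.1449) + 1·e^(−4.0862) = 2.0000 + 0.71867 + 0.95477 + 0.016803 = 3.6902.
P₀ = g₀ e^(−E₀/kT) / Z = 2.0000/3.6902 = 0.542.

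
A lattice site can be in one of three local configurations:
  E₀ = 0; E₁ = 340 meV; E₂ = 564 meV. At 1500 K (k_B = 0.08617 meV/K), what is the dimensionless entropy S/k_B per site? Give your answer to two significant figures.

0.31

k_BT = 0.08617 × 1500 K = 129.3 meV.
Eᵢ/kT = 0, 2.630, 4.362.
Z = Σ e^(−Eᵢ/kT) = e^(−0) + e^(−2.630) + e^(−4.362) = 1.000 + 0.07208 + 0.01275 = 1.085.
⟨E⟩ = Σ EᵢPᵢ = 29.21 meV.
S/k_B = ln Z + ⟨E⟩/kT = ln(1.085) + 29.21/129.3 = 0.08158 + 0.2259 = 0.31.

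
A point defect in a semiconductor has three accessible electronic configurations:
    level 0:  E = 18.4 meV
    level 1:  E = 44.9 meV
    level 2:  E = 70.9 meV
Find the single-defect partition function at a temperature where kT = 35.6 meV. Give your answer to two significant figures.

Eᵢ/kT = 0.5169, 1.261, 1.992.
Z = Σ e^(−Eᵢ/kT) = e^(−0.5169) + e^(−1.261) + e^(−1.992) = 0.5964 + 0.2834 + 0.1364 = 1.016.

Z = 1.0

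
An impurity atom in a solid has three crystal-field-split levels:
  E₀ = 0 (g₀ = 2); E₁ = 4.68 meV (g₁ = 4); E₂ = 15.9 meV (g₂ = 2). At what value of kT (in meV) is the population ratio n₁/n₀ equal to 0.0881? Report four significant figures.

1.499 meV

n₁/n₀ = (g₁/g₀) exp[−(E₁−E₀)/kT] = 0.0881.
⇒ (E₁−E₀)/kT = ln((4/2)/0.0881) = ln(22.7015) = 3.12243.
kT = 4.68 meV / 3.12243 = 1.499 meV.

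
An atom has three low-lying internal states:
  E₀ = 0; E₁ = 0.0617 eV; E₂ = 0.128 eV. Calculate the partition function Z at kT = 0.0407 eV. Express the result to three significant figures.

Eᵢ/kT = 0, 1.5160, 3.1450.
Z = Σ e^(−Eᵢ/kT) = e^(−0) + e^(−1.5160) + e^(−3.1450) = 1.0000 + 0.21959 + 0.043067 = 1.2627.

Z = 1.26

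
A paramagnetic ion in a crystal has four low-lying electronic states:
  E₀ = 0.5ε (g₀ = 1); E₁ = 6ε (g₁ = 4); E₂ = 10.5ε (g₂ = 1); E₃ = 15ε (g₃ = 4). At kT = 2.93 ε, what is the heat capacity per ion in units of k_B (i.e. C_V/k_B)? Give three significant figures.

1.23

Eᵢ/kT = 0.17065, 2.0478, 3.5836, 5.1195.
Z = Σ gᵢe^(−Eᵢ/kT) = 1·e^(−0.17065) + 4·e^(−2.0478) + 1·e^(−3.5836) + 4·e^(−5.1195) = 0.84312 + 0.51607 + 0.027776 + 0.023916 = 1.4109.
⟨E⟩ = 2.9544 ε, ⟨E²⟩ = 19.302 ε².
C_V/k_B = (⟨E²⟩ − ⟨E⟩²)/(kT)² = (19.302 − 8.7285)/8.5849 = 1.23.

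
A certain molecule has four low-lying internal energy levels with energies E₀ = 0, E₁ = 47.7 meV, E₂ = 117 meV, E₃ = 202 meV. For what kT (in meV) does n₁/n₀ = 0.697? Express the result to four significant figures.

132.1 meV

n₁/n₀ = exp[−(E₁−E₀)/kT] = 0.697.
⇒ (E₁−E₀)/kT = ln(1/0.697) = ln(1.43472) = 0.360970.
kT = 47.7 meV / 0.360970 = 132.1 meV.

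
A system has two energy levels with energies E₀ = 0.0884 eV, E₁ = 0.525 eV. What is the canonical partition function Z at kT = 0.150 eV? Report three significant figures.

Eᵢ/kT = 0.58933, 3.5000.
Z = Σ e^(−Eᵢ/kT) = e^(−0.58933) + e^(−3.5000) = 0.55470 + 0.030197 = 0.58490.

Z = 0.585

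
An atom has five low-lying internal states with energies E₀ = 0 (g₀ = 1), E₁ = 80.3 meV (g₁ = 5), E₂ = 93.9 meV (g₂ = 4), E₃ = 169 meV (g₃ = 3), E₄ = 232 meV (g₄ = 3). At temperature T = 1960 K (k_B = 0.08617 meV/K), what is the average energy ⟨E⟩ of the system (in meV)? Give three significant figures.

k_BT = 0.08617 × 1960 K = 168.89 meV.
Eᵢ/kT = 0, 0.47546, 0.55598, 1.0007, 1.3737.
Z = Σ gᵢe^(−Eᵢ/kT) = 1·e^(−0) + 5·e^(−0.47546) + 4·e^(−0.55598) + 3·e^(−1.0007) + 3·e^(−1.3737) = 1.0000 + 3.1080 + 2.2940 + 1.1029 + 0.75951 = 8.2644.
⟨E⟩ = Σ Eᵢ gᵢe^(−Eᵢ/kT) / Z = (0·1.0000 + 80.3·3.1080 + 93.9·2.2940 + 169·1.1029 + 232·0.75951) / 8.2644 = 100 meV.

100 meV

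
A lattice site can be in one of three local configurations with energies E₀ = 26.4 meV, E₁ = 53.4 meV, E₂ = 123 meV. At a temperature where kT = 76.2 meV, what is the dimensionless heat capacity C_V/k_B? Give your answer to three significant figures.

Eᵢ/kT = 0.34646, 0.70079, 1.6142.
Z = Σ e^(−Eᵢ/kT) = e^(−0.34646) + e^(−0.70079) + e^(−1.6142) = 0.70719 + 0.49619 + 0.19905 = 1.4024.
⟨E⟩ = 49.665 meV, ⟨E²⟩ = 3507.7 meV².
C_V/k_B = (⟨E²⟩ − ⟨E⟩²)/(kT)² = (3507.7 − 2466.6)/5806.4 = 0.179.

0.179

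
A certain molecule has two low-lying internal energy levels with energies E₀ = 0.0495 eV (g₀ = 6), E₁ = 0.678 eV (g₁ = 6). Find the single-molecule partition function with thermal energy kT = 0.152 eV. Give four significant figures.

Eᵢ/kT = 0.325658, 4.46053.
Z = Σ gᵢe^(−Eᵢ/kT) = 6·e^(−0.325658) + 6·e^(−4.46053) = 4.33231 + 0.0693374 = 4.40165.

Z = 4.402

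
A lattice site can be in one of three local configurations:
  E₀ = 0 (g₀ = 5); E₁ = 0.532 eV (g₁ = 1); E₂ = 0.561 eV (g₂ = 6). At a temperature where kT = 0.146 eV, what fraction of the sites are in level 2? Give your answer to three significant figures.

0.0250

Eᵢ/kT = 0, 3.6438, 3.8425.
Z = Σ gᵢe^(−Eᵢ/kT) = 5·e^(−0) + 1·e^(−3.6438) + 6·e^(−3.8425) = 5.0000 + 0.026153 + 0.12864 = 5.1548.
P₂ = g₂ e^(−E₂/kT) / Z = 0.12864/5.1548 = 0.0250.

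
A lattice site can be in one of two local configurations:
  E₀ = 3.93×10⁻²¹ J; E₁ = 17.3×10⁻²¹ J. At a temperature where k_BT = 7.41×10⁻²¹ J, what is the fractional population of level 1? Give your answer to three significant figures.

Eᵢ/kT = 0.53036, 2.3347.
Z = Σ e^(−Eᵢ/kT) = e^(−0.53036) + e^(−2.3347) = 0.58839 + 0.096840 = 0.68523.
P₁ = e^(−E₁/kT) / Z = 0.096840/0.68523 = 0.141.

0.141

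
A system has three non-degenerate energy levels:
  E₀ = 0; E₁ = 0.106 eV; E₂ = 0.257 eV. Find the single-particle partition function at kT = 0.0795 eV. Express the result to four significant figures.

Z = 1.303

Eᵢ/kT = 0, 1.33333, 3.23270.
Z = Σ e^(−Eᵢ/kT) = e^(−0) + e^(−1.33333) + e^(−3.23270) = 1.00000 + 0.263598 + 0.0394508 = 1.30305.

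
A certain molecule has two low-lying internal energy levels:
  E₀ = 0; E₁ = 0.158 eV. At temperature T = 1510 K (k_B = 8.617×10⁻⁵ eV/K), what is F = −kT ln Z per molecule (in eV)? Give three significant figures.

k_BT = 8.617×10⁻⁵ × 1510 K = 0.13012 eV.
Eᵢ/kT = 0, 1.2143.
Z = Σ e^(−Eᵢ/kT) = e^(−0) + e^(−1.2143) = 1.0000 + 0.29692 = 1.2969.
F = −kT ln Z = −0.13012 × ln(1.2969) = −0.13012 × 0.25998 = -0.0338 eV.

-0.0338 eV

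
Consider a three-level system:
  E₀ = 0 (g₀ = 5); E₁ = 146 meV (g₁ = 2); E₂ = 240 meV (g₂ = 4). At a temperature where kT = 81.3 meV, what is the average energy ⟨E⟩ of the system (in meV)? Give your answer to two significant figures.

Eᵢ/kT = 0, 1.796, 2.952.
Z = Σ gᵢe^(−Eᵢ/kT) = 5·e^(−0) + 2·e^(−1.796) + 4·e^(−2.952) = 5.000 + 0.3319 + 0.2089 = 5.541.
⟨E⟩ = Σ Eᵢ gᵢe^(−Eᵢ/kT) / Z = (0·5.000 + 146·0.3319 + 240·0.2089) / 5.541 = 18 meV.

18 meV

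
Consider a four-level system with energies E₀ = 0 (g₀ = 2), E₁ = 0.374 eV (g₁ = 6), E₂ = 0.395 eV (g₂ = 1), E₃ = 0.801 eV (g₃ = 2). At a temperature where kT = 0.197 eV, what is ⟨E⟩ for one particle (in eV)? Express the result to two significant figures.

Eᵢ/kT = 0, 1.898, 2.005, 4.066.
Z = Σ gᵢe^(−Eᵢ/kT) = 2·e^(−0) + 6·e^(−1.898) + 1·e^(−2.005) + 2·e^(−4.066) = 2.000 + 0.8992 + 0.1347 + 0.03429 = 3.068.
⟨E⟩ = Σ Eᵢ gᵢe^(−Eᵢ/kT) / Z = (0·2.000 + 0.374·0.8992 + 0.395·0.1347 + 0.801·0.03429) / 3.068 = 0.14 eV.

0.14 eV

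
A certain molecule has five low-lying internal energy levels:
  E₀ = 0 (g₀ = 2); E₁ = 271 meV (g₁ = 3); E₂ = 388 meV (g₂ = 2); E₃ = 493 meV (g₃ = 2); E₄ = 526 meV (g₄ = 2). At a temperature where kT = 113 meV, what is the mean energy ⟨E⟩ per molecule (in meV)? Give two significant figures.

Eᵢ/kT = 0, 2.398, 3.434, 4.363, 4.655.
Z = Σ gᵢe^(−Eᵢ/kT) = 2·e^(−0) + 3·e^(−2.398) + 2·e^(−3.434) + 2·e^(−4.363) + 2·e^(−4.655) = 2.000 + 0.2727 + 0.06452 + 0.02548 + 0.01903 = 2.382.
⟨E⟩ = Σ Eᵢ gᵢe^(−Eᵢ/kT) / Z = (0·2.000 + 271·0.2727 + 388·0.06452 + 493·0.02548 + 526·0.01903) / 2.382 = 51 meV.

51 meV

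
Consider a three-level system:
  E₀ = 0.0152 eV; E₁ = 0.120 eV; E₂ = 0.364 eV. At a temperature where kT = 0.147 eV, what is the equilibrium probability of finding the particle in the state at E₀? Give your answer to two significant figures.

Eᵢ/kT = 0.1034, 0.8163, 2.476.
Z = Σ e^(−Eᵢ/kT) = e^(−0.1034) + e^(−0.8163) + e^(−2.476) = 0.9018 + 0.4421 + 0.08408 = 1.428.
P₀ = e^(−E₀/kT) / Z = 0.9018/1.428 = 0.63.

0.63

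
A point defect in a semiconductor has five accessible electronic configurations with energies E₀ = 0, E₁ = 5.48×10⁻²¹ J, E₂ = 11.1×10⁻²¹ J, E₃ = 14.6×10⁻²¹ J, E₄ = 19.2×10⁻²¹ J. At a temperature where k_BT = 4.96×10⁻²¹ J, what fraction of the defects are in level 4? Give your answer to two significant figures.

0.014

Eᵢ/kT = 0, 1.105, 2.238, 2.944, 3.871.
Z = Σ e^(−Eᵢ/kT) = e^(−0) + e^(−1.105) + e^(−2.238) + e^(−2.944) + e^(−3.871) = 1.000 + 0.3312 + 0.1067 + 0.05265 + 0.02084 = 1.511.
P₄ = e^(−E₄/kT) / Z = 0.02084/1.511 = 0.014.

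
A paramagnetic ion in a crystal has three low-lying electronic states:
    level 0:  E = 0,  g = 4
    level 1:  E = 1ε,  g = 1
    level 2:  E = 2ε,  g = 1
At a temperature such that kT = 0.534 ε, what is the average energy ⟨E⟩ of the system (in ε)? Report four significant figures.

Eᵢ/kT = 0, 1.87266, 3.74532.
Z = Σ gᵢe^(−Eᵢ/kT) = 4·e^(−0) + 1·e^(−1.87266) + 1·e^(−3.74532) = 4.00000 + 0.153714 + 0.0236281 = 4.17734.
⟨E⟩ = Σ Eᵢ gᵢe^(−Eᵢ/kT) / Z = (0·4.00000 + 1·0.153714 + 2·0.0236281) / 4.17734 = 0.04811 ε.

0.04811 ε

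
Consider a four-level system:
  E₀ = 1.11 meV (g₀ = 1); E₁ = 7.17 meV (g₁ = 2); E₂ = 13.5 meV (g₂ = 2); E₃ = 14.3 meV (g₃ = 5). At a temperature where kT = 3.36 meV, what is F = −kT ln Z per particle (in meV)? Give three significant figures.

Eᵢ/kT = 0.33036, 2.1339, 4.0179, 4.2560.
Z = Σ gᵢe^(−Eᵢ/kT) = 1·e^(−0.33036) + 2·e^(−2.1339) + 2·e^(−4.0179) + 5·e^(−4.2560) = 0.71866 + 0.23675 + 0.035981 + 0.070895 = 1.0623.
F = −kT ln Z = −3.36 × ln(1.0623) = −3.36 × 0.060436 = -0.203 meV.

-0.203 meV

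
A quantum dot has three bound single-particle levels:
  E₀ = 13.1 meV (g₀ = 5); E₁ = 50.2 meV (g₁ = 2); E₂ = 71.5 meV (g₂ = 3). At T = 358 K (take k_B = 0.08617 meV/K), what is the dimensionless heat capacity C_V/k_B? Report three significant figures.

0.343

k_BT = 0.08617 × 358 K = 30.849 meV.
Eᵢ/kT = 0.42465, 1.6273, 2.3177.
Z = Σ gᵢe^(−Eᵢ/kT) = 5·e^(−0.42465) + 2·e^(−1.6273) + 3·e^(−2.3177) = 3.2700 + 0.39292 + 0.29550 = 3.9584.
⟨E⟩ = 21.142 meV, ⟨E²⟩ = 773.55 meV².
C_V/k_B = (⟨E²⟩ − ⟨E⟩²)/(kT)² = (773.55 − 446.98)/951.66 = 0.343.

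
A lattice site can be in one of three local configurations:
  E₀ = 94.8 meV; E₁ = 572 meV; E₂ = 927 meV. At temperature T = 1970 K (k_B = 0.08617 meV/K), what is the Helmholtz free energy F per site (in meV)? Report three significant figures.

83.7 meV

k_BT = 0.08617 × 1970 K = 169.75 meV.
Eᵢ/kT = 0.55847, 3.3697, 5.4610.
Z = Σ e^(−Eᵢ/kT) = e^(−0.55847) + e^(−3.3697) + e^(−5.4610) = 0.57208 + 0.034400 + 0.0042493 = 0.61073.
F = −kT ln Z = −169.75 × ln(0.61073) = −169.75 × -0.49310 = 83.7 meV.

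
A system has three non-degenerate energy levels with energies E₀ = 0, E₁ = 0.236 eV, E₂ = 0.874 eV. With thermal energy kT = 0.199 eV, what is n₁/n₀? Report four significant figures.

n₁/n₀ = exp[−(E₁−E₀)/kT] = exp(−(0.236 eV)/(0.199 eV)) = exp(-1.18593) = 0.3055.

0.3055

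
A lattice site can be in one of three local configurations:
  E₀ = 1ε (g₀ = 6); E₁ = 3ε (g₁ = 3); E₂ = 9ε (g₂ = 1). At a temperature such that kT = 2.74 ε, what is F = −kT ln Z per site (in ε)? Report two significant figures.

Eᵢ/kT = 0.3650, 1.095, 3.285.
Z = Σ gᵢe^(−Eᵢ/kT) = 6·e^(−0.3650) + 3·e^(−1.095) + 1·e^(−3.285) = 4.165 + 1.004 + 0.03744 = 5.206.
F = −kT ln Z = −2.74 × ln(5.206) = −2.74 × 1.650 = -4.5 ε.

-4.5 ε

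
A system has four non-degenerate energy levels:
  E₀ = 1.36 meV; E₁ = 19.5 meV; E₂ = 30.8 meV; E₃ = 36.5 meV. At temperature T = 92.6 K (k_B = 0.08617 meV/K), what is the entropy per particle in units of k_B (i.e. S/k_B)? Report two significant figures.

k_BT = 0.08617 × 92.6 K = 7.979 meV.
Eᵢ/kT = 0.1704, 2.444, 3.860, 4.575.
Z = Σ e^(−Eᵢ/kT) = e^(−0.1704) + e^(−2.444) + e^(−3.860) + e^(−4.575) = 0.8433 + 0.08681 + 0.02107 + 0.01031 = 0.9615.
⟨E⟩ = Σ EᵢPᵢ = 4.020 meV.
S/k_B = ln Z + ⟨E⟩/kT = ln(0.9615) + 4.020/7.979 = -0.03926 + 0.5038 = 0.46.

0.46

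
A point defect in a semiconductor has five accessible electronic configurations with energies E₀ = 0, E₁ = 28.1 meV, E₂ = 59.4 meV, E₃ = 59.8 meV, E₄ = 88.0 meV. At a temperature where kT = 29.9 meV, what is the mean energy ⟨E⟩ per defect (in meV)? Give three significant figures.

18.6 meV

Eᵢ/kT = 0, 0.93980, 1.9866, 2.0000, 2.9431.
Z = Σ e^(−Eᵢ/kT) = e^(−0) + e^(−0.93980) + e^(−1.9866) + e^(−2.0000) + e^(−2.9431) = 1.0000 + 0.39071 + 0.13716 + 0.13534 + 0.052702 = 1.7159.
⟨E⟩ = Σ Eᵢ e^(−Eᵢ/kT) / Z = (0·1.0000 + 28.1·0.39071 + 59.4·0.13716 + 59.8·0.13534 + 88.0·0.052702) / 1.7159 = 18.6 meV.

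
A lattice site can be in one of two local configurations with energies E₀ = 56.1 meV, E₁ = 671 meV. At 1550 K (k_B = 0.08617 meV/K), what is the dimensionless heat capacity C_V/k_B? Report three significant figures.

0.208

k_BT = 0.08617 × 1550 K = 133.56 meV.
Eᵢ/kT = 0.42004, 5.0240.
Z = Σ e^(−Eᵢ/kT) = e^(−0.42004) + e^(−5.0240) = 0.65702 + 0.0065782 = 0.66360.
⟨E⟩ = 62.195 meV, ⟨E²⟩ = 7579.2 meV².
C_V/k_B = (⟨E²⟩ − ⟨E⟩²)/(kT)² = (7579.2 − 3868.2)/17838 = 0.208.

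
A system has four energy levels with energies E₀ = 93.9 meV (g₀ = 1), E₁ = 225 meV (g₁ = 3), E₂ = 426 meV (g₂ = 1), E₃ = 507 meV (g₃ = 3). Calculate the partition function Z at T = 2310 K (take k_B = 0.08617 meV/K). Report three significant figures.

k_BT = 0.08617 × 2310 K = 199.05 meV.
Eᵢ/kT = 0.47174, 1.1304, 2.1402, 2.5471.
Z = Σ gᵢe^(−Eᵢ/kT) = 1·e^(−0.47174) + 3·e^(−1.1304) + 1·e^(−2.1402) + 3·e^(−2.5471) = 0.62392 + 0.96871 + 0.11763 + 0.23493 = 1.9452.

Z = 1.95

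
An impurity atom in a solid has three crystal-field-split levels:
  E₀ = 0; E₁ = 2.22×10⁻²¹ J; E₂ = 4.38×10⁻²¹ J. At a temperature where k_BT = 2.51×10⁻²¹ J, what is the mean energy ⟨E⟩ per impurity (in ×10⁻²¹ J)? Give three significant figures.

Eᵢ/kT = 0, 0.88446, 1.7450.
Z = Σ e^(−Eᵢ/kT) = e^(−0) + e^(−0.88446) + e^(−1.7450) = 1.0000 + 0.41294 + 0.17464 = 1.5876.
⟨E⟩ = Σ Eᵢ e^(−Eᵢ/kT) / Z = (0·1.0000 + 2.22·0.41294 + 4.38·0.17464) / 1.5876 = 1.06 ×10⁻²¹ J.

1.06 ×10⁻²¹ J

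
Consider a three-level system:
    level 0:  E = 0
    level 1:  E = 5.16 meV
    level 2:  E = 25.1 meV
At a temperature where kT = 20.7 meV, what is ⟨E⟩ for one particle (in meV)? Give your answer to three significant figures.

Eᵢ/kT = 0, 0.24928, 1.2126.
Z = Σ e^(−Eᵢ/kT) = e^(−0) + e^(−0.24928) + e^(−1.2126) = 1.0000 + 0.77936 + 0.29742 = 2.0768.
⟨E⟩ = Σ Eᵢ e^(−Eᵢ/kT) / Z = (0·1.0000 + 5.16·0.77936 + 25.1·0.29742) / 2.0768 = 5.53 meV.

5.53 meV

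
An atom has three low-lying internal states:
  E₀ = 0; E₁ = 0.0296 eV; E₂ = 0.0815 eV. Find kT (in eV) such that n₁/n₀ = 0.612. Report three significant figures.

n₁/n₀ = exp[−(E₁−E₀)/kT] = 0.612.
⇒ (E₁−E₀)/kT = ln(1/0.612) = ln(1.6340) = 0.49103.
kT = 0.0296 eV / 0.49103 = 0.0603 eV.

0.0603 eV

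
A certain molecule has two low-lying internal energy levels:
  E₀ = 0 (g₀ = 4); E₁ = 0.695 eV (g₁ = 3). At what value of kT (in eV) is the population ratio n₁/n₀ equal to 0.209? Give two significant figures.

0.54 eV

n₁/n₀ = (g₁/g₀) exp[−(E₁−E₀)/kT] = 0.209.
⇒ (E₁−E₀)/kT = ln((3/4)/0.209) = ln(3.589) = 1.278.
kT = 0.695 eV / 1.278 = 0.54 eV.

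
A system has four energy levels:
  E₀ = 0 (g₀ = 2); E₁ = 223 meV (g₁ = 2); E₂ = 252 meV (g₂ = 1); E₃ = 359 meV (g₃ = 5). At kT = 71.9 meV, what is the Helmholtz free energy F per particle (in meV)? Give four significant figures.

-55.17 meV

Eᵢ/kT = 0, 3.10153, 3.50487, 4.99305.
Z = Σ gᵢe^(−Eᵢ/kT) = 2·e^(−0) + 2·e^(−3.10153) + 1·e^(−3.50487) + 5·e^(−4.99305) = 2.00000 + 0.0899607 + 0.0300507 + 0.0339247 = 2.15394.
F = −kT ln Z = −71.9 × ln(2.15394) = −71.9 × 0.767299 = -55.17 meV.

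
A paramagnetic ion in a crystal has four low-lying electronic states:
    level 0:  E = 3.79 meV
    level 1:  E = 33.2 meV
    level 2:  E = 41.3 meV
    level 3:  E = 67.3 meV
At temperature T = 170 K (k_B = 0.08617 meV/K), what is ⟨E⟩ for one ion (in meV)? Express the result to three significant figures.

k_BT = 0.08617 × 170 K = 14.649 meV.
Eᵢ/kT = 0.25872, 2.2664, 2.8193, 4.5942.
Z = Σ e^(−Eᵢ/kT) = e^(−0.25872) + e^(−2.2664) + e^(−2.8193) + e^(−4.5942) = 0.77204 + 0.10368 + 0.059648 + 0.010110 = 0.94548.
⟨E⟩ = Σ Eᵢ e^(−Eᵢ/kT) / Z = (3.79·0.77204 + 33.2·0.10368 + 41.3·0.059648 + 67.3·0.010110) / 0.94548 = 10.1 meV.

10.1 meV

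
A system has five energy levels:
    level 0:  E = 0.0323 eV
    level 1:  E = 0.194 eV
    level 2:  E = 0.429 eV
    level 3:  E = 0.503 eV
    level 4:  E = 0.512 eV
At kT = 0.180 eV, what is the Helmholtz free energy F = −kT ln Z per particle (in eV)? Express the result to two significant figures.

-0.059 eV

Eᵢ/kT = 0.1794, 1.078, 2.383, 2.794, 2.844.
Z = Σ e^(−Eᵢ/kT) = e^(−0.1794) + e^(−1.078) + e^(−2.383) + e^(−2.794) + e^(−2.844) = 0.8358 + 0.3403 + 0.09227 + 0.06118 + 0.05819 = 1.388.
F = −kT ln Z = −0.180 × ln(1.388) = −0.180 × 0.3279 = -0.059 eV.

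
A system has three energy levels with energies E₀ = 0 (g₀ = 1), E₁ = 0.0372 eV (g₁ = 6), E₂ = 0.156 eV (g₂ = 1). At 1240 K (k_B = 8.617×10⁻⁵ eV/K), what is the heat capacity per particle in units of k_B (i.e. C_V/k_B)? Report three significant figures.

k_BT = 8.617×10⁻⁵ × 1240 K = 0.10685 eV.
Eᵢ/kT = 0, 0.34815, 1.4600.
Z = Σ gᵢe^(−Eᵢ/kT) = 1·e^(−0) + 6·e^(−0.34815) + 1·e^(−1.4600) = 1.0000 + 4.2360 + 0.23224 = 5.4682.
⟨E⟩ = 0.035443 eV, ⟨E²⟩ = 0.0021056 eV².
C_V/k_B = (⟨E²⟩ − ⟨E⟩²)/(kT)² = (0.0021056 − 0.0012562)/0.011417 = 0.0744.

0.0744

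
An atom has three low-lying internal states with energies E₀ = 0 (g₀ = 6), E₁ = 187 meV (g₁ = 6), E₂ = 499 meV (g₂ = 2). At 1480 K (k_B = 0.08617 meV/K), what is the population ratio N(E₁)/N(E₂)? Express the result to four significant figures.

k_BT = 0.08617 × 1480 K = 127.532 meV.
n₁/n₂ = (g₁/g₂) exp[−(E₁−E₂)/kT] = (6/2) × exp(−(-312 meV)/(127.532 meV)) = (6/2) × exp(2.44644) = 34.64.

34.64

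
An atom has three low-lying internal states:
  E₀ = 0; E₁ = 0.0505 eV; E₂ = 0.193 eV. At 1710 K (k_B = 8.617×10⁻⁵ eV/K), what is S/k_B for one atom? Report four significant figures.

0.9844

k_BT = 8.617×10⁻⁵ × 1710 K = 0.147351 eV.
Eᵢ/kT = 0, 0.342719, 1.30980.
Z = Σ e^(−Eᵢ/kT) = e^(−0) + e^(−0.342719) + e^(−1.30980) = 1.00000 + 0.709838 + 0.269874 = 1.97971.
⟨E⟩ = Σ EᵢPᵢ = 0.0444169 eV.
S/k_B = ln Z + ⟨E⟩/kT = ln(1.97971) + 0.0444169/0.147351 = 0.682950 + 0.301436 = 0.9844.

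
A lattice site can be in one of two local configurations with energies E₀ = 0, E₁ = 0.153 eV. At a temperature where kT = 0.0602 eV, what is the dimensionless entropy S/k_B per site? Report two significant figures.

0.26

Eᵢ/kT = 0, 2.542.
Z = Σ e^(−Eᵢ/kT) = e^(−0) + e^(−2.542) = 1.000 + 0.07871 = 1.079.
⟨E⟩ = Σ EᵢPᵢ = 0.01116 eV.
S/k_B = ln Z + ⟨E⟩/kT = ln(1.079) + 0.01116/0.0602 = 0.07603 + 0.1854 = 0.26.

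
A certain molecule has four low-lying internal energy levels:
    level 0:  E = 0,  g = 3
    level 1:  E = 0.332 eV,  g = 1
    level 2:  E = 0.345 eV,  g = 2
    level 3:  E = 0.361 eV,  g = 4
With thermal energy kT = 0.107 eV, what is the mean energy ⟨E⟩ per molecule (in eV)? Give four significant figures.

Eᵢ/kT = 0, 3.10280, 3.22430, 3.37383.
Z = Σ gᵢe^(−Eᵢ/kT) = 3·e^(−0) + 1·e^(−3.10280) + 2·e^(−3.22430) + 4·e^(−3.37383) = 3.00000 + 0.0449232 + 0.0795672 + 0.137033 = 3.26152.
⟨E⟩ = Σ Eᵢ gᵢe^(−Eᵢ/kT) / Z = (0·3.00000 + 0.332·0.0449232 + 0.345·0.0795672 + 0.361·0.137033) / 3.26152 = 0.02816 eV.

0.02816 eV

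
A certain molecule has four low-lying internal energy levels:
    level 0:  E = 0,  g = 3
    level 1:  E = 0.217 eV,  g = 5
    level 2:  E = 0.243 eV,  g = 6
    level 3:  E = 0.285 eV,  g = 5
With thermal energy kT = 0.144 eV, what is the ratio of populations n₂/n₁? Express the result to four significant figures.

n₂/n₁ = (g₂/g₁) exp[−(E₂−E₁)/kT] = (6/5) × exp(−(0.026 eV)/(0.144 eV)) = (6/5) × exp(-0.180556) = 1.002.

1.002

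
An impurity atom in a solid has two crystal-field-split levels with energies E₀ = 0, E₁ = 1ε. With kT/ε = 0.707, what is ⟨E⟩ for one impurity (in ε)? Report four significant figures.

Eᵢ/kT = 0, 1.41443.
Z = Σ e^(−Eᵢ/kT) = e^(−0) + e^(−1.41443) = 1.00000 + 0.243064 = 1.24306.
⟨E⟩ = Σ Eᵢ e^(−Eᵢ/kT) / Z = (0·1.00000 + 1·0.243064) / 1.24306 = 0.1955 ε.

0.1955 ε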